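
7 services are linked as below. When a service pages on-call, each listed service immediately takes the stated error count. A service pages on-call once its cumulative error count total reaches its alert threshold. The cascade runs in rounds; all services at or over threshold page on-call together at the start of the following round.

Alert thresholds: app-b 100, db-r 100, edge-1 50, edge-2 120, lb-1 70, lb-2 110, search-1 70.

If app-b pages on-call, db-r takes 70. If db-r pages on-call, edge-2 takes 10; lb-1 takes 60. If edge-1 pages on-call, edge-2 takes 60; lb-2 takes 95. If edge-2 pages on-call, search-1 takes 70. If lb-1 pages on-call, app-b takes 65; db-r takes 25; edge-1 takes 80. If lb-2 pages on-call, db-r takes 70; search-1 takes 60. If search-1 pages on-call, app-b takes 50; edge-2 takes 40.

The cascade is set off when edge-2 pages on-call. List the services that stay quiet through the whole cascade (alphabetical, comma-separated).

Round 1 — edge-2 pages on-call (initial).
  search-1: +70 → 70 ≥ 70
Round 2 — search-1 pages on-call.
  app-b: +50 → 50 < 100
No further pages.

app-b, db-r, edge-1, lb-1, lb-2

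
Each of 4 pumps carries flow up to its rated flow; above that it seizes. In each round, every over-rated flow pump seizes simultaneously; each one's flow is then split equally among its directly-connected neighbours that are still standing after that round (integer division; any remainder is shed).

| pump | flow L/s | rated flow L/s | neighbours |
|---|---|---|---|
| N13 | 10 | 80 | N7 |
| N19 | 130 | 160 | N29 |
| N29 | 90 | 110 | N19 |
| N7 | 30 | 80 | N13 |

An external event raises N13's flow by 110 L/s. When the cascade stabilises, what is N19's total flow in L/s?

130

Round 1 — N13 at 120 > 80. N13 seizes.
  N13 sheds 120 L/s to N7: 120 each.
    N7: 30+120 = 150 > 80
Round 2 — N7 seizes.
  N7 sheds 150 L/s: no online neighbours, lost.
No further seizures.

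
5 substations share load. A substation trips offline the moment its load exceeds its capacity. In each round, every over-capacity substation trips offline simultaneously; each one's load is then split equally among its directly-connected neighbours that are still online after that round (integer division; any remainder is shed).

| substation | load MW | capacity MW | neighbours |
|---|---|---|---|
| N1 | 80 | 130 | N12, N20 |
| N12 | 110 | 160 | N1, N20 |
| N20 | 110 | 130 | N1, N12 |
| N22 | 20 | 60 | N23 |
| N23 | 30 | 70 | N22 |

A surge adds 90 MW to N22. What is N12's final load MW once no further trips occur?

110

Round 1 — N22 at 110 > 60. N22 trips offline.
  N22 sheds 110 MW to N23: 110 each.
    N23: 30+110 = 140 > 70
Round 2 — N23 trips offline.
  N23 sheds 140 MW: no online neighbours, lost.
No further trips.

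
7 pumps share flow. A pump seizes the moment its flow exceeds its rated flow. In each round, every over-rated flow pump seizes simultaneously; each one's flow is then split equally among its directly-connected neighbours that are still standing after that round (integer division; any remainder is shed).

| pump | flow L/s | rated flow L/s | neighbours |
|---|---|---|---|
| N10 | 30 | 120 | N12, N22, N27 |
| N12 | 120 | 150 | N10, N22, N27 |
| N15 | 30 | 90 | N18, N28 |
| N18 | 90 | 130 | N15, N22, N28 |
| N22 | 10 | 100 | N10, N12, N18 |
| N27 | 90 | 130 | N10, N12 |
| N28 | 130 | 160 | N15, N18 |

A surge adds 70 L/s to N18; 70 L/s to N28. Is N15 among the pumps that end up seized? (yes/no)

Round 1 — N18 at 160 > 130; N28 at 200 > 160. N18, N28 seize.
  N18 sheds 160 L/s to N15, N22: 80 each.
    N15: 30+80 = 110 > 90
    N22: 10+80 = 90 ≤ 100
  N28 sheds 200 L/s to N15: 200 each.
    N15: 110+200 = 310 > 90
Round 2 — N15 seizes.
  N15 sheds 310 L/s: no online neighbours, lost.
No further seizures.

yes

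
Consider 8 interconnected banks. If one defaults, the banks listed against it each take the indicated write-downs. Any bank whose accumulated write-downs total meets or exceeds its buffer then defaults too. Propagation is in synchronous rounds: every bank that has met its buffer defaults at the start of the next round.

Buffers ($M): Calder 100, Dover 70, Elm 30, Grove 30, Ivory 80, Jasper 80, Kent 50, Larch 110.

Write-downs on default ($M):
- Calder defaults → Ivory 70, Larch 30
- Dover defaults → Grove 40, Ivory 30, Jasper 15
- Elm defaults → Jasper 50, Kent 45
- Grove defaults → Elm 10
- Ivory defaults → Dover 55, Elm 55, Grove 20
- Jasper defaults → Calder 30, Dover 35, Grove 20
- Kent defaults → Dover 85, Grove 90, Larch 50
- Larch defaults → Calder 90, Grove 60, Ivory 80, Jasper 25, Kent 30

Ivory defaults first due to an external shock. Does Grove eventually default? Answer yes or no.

Round 1 — Ivory defaults (initial).
  Dover: +55 → 55 < 70
  Elm: +55 → 55 ≥ 30
  Grove: +20 → 20 < 30
Round 2 — Elm defaults.
  Jasper: +50 → 50 < 80
  Kent: +45 → 45 < 50
No further defaults.

no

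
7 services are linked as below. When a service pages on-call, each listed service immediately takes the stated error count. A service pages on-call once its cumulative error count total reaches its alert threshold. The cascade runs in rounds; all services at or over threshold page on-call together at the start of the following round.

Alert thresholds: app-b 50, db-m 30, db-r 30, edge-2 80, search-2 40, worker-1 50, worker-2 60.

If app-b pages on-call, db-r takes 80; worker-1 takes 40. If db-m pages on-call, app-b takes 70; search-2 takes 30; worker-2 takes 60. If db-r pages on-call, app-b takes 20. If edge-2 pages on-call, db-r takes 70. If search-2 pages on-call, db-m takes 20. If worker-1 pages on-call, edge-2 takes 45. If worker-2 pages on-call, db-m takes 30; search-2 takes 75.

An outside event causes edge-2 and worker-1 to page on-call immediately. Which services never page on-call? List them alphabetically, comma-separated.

Round 1 — edge-2, worker-1 page on-call (initial).
  db-r: +70 → 70 ≥ 30
Round 2 — db-r pages on-call.
  app-b: +20 → 20 < 50
No further pages.

app-b, db-m, search-2, worker-2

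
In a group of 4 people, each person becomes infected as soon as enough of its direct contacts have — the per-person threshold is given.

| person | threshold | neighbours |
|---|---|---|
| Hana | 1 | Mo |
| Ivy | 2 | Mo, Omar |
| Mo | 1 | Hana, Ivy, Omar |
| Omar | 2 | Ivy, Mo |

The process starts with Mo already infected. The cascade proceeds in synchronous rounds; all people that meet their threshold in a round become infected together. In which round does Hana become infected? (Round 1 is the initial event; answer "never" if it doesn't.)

2

Round 1 — Mo becomes infected (initial).
Round 2 — checking thresholds:
  Hana: 1 of 1 neighbours ≥ 1, becomes infected.
  Ivy: 1 of 2 neighbours < 2, holds.
  Omar: 1 of 2 neighbours < 2, holds.
Round 3 — no new infections; cascade stops.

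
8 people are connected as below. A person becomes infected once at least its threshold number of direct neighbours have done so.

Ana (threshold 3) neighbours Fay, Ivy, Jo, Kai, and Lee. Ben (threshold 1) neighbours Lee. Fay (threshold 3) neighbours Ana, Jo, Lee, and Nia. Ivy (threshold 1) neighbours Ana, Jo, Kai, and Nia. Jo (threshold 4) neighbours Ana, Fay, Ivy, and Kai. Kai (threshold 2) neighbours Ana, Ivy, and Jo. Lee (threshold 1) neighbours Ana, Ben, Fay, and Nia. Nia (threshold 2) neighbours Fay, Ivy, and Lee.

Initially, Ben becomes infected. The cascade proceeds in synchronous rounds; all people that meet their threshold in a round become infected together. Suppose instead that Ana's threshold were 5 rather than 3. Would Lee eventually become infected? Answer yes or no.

yes

With Ana's threshold at 5:
Round 1 — Ben becomes infected (initial).
Round 2 — checking thresholds:
  Lee: 1 of 4 neighbours ≥ 1, becomes infected.
Round 3 — no new infections; cascade stops.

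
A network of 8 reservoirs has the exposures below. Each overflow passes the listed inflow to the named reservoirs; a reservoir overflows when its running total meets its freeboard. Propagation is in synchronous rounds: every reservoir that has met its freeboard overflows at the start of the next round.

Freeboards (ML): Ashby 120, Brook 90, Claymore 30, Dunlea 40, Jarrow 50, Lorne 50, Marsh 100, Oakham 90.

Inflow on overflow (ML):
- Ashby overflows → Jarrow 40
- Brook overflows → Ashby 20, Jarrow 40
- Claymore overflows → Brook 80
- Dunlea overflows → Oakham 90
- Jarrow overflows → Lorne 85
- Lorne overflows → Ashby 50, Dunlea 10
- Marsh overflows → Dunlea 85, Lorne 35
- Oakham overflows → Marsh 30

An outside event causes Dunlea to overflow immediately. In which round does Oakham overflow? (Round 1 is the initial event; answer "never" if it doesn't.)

Round 1 — Dunlea overflows (initial).
  Oakham: +90 → 90 ≥ 90
Round 2 — Oakham overflows.
  Marsh: +30 → 30 < 100
No further overflows.

2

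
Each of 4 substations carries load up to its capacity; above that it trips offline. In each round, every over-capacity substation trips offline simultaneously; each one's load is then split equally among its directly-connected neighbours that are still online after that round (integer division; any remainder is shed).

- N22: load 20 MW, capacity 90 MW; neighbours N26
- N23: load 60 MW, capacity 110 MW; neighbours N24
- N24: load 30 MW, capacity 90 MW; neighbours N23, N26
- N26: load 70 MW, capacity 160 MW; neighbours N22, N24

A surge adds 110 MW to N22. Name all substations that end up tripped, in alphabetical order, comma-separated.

N22, N23, N24, N26

Round 1 — N22 at 130 > 90. N22 trips offline.
  N22 sheds 130 MW to N26: 130 each.
    N26: 70+130 = 200 > 160
Round 2 — N26 trips offline.
  N26 sheds 200 MW to N24: 200 each.
    N24: 30+200 = 230 > 90
Round 3 — N24 trips offline.
  N24 sheds 230 MW to N23: 230 each.
    N23: 60+230 = 290 > 110
Round 4 — N23 trips offline.
  N23 sheds 290 MW: no online neighbours, lost.
No further trips.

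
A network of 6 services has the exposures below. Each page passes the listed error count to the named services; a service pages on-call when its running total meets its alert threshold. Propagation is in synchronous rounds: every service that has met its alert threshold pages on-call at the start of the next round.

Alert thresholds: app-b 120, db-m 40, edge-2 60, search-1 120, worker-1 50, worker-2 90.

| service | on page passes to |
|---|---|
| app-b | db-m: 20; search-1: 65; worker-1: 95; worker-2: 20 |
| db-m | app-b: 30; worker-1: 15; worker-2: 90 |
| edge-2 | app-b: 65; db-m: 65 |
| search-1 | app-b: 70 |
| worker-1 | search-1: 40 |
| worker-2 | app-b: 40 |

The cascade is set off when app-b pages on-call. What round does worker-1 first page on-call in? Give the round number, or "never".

2

Round 1 — app-b pages on-call (initial).
  db-m: +20 → 20 < 40
  search-1: +65 → 65 < 120
  worker-1: +95 → 95 ≥ 50
  worker-2: +20 → 20 < 90
Round 2 — worker-1 pages on-call.
  search-1: +40 → 105 < 120
No further pages.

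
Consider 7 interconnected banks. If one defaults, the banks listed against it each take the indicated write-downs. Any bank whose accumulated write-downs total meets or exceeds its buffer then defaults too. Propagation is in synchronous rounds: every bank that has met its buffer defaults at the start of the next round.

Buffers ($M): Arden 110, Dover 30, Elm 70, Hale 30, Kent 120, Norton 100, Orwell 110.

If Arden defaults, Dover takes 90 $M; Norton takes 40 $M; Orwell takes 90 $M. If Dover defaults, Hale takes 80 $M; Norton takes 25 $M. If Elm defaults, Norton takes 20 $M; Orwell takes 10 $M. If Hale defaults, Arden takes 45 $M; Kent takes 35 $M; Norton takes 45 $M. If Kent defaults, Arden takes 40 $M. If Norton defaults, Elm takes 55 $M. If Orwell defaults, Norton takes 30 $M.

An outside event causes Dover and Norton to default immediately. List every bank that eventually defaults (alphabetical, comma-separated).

Round 1 — Dover, Norton default (initial).
  Elm: +55 → 55 < 70
  Hale: +80 → 80 ≥ 30
Round 2 — Hale defaults.
  Arden: +45 → 45 < 110
  Kent: +35 → 35 < 120
No further defaults.

Dover, Hale, Norton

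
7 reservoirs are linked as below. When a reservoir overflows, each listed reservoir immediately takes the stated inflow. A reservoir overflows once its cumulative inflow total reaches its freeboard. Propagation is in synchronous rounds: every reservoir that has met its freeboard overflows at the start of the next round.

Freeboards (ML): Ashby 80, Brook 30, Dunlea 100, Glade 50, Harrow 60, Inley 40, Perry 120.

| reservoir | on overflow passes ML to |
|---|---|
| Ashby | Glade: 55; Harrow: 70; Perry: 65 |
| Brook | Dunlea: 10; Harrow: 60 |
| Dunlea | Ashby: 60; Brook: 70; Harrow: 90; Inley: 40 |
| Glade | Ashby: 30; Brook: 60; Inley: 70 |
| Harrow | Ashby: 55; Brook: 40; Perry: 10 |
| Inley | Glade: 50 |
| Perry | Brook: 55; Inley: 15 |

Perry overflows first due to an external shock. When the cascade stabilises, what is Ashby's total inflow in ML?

55

Round 1 — Perry overflows (initial).
  Brook: +55 → 55 ≥ 30
  Inley: +15 → 15 < 40
Round 2 — Brook overflows.
  Dunlea: +10 → 10 < 100
  Harrow: +60 → 60 ≥ 60
Round 3 — Harrow overflows.
  Ashby: +55 → 55 < 80
No further overflows.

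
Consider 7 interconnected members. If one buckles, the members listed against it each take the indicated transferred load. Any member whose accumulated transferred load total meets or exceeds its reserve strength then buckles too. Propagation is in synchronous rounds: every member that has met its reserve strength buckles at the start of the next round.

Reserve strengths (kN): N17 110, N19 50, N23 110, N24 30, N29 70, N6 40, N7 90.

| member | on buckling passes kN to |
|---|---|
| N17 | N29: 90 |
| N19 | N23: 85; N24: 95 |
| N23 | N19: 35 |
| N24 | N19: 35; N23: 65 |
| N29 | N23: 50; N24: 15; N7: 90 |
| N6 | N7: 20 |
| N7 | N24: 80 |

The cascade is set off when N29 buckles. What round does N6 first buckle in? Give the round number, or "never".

never

Round 1 — N29 buckles (initial).
  N23: +50 → 50 < 110
  N24: +15 → 15 < 30
  N7: +90 → 90 ≥ 90
Round 2 — N7 buckles.
  N24: +80 → 95 ≥ 30
Round 3 — N24 buckles.
  N19: +35 → 35 < 50
  N23: +65 → 115 ≥ 110
Round 4 — N23 buckles.
  N19: +35 → 70 ≥ 50
Round 5 — N19 buckles.
No further bucklings.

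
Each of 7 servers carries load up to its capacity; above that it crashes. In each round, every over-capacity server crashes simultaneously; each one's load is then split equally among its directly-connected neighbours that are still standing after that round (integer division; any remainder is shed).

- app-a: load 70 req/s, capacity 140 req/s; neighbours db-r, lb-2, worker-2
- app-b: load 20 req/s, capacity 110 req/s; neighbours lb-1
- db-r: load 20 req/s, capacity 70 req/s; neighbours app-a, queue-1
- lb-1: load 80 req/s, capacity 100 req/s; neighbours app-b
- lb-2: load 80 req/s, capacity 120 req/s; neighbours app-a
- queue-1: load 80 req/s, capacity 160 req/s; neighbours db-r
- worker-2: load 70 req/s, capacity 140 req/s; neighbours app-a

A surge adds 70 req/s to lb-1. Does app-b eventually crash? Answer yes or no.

yes

Round 1 — lb-1 at 150 > 100. lb-1 crashes.
  lb-1 sheds 150 req/s to app-b: 150 each.
    app-b: 20+150 = 170 > 110
Round 2 — app-b crashes.
  app-b sheds 170 req/s: no online neighbours, lost.
No further crashes.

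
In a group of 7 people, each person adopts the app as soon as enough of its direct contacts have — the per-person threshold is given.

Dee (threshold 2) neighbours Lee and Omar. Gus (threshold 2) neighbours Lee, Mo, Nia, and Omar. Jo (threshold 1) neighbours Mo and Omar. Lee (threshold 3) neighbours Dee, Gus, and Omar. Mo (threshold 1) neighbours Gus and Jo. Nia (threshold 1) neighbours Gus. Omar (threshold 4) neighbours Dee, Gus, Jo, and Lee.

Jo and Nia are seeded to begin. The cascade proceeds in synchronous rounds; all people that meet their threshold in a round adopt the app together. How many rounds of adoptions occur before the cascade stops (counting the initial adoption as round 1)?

Round 1 — Jo, Nia adopt the app (initial).
Round 2 — checking thresholds:
  Gus: 1 of 4 neighbours < 2, not yet.
  Mo: 1 of 2 neighbours ≥ 1, adopts the app.
  Omar: 1 of 4 neighbours < 4, not yet.
Round 3 — checking thresholds:
  Gus: 2 of 4 neighbours ≥ 2, adopts the app.
  Omar: 1 of 4 neighbours < 4, not yet.
Round 4 — no new adoptions; cascade stops.

3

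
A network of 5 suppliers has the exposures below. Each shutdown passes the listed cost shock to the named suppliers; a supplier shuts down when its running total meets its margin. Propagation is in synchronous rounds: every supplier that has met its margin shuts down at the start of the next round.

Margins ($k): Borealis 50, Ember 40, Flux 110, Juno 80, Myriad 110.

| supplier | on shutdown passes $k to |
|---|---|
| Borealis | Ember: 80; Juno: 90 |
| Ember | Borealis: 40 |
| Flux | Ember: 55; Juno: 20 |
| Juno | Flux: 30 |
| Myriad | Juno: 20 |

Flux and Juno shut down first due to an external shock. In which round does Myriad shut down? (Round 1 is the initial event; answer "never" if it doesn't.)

never

Round 1 — Flux, Juno shut down (initial).
  Ember: +55 → 55 ≥ 40
Round 2 — Ember shuts down.
  Borealis: +40 → 40 < 50
No further shutdowns.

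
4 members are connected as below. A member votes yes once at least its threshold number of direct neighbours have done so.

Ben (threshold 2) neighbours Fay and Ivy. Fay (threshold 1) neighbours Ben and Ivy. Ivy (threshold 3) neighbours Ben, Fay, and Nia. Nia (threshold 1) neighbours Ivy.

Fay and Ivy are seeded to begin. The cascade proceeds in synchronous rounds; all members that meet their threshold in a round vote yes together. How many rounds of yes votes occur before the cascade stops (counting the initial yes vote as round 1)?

Round 1 — Fay, Ivy vote yes (initial).
Round 2 — checking thresholds:
  Ben: 2 of 2 neighbours ≥ 2, votes yes.
  Nia: 1 of 1 neighbours ≥ 1, votes yes.
Round 3 — no new yes votes; cascade stops.

2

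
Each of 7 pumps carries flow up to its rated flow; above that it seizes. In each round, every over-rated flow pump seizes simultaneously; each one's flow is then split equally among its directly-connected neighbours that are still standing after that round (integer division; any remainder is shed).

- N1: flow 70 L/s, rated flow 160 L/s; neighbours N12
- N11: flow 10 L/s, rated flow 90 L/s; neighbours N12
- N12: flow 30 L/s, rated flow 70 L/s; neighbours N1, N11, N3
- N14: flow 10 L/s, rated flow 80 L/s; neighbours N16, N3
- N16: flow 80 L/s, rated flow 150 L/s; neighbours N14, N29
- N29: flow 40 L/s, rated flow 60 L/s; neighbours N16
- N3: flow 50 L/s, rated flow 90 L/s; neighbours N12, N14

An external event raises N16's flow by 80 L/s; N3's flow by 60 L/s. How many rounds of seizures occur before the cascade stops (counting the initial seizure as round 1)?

2

Round 1 — N16 at 160 > 150; N3 at 110 > 90. N16, N3 seize.
  N16 sheds 160 L/s to N14, N29: 80 each.
    N14: 10+80 = 90 > 80
    N29: 40+80 = 120 > 60
  N3 sheds 110 L/s to N12, N14: 55 each.
    N12: 30+55 = 85 > 70
    N14: 90+55 = 145 > 80
Round 2 — N12, N14, N29 seize.
  N12 sheds 85 L/s to N1, N11: 42 each (1 lost).
    N1: 70+42 = 112 ≤ 160
    N11: 10+42 = 52 ≤ 90
  N14 sheds 145 L/s: no online neighbours, lost.
  N29 sheds 120 L/s: no online neighbours, lost.
No further seizures.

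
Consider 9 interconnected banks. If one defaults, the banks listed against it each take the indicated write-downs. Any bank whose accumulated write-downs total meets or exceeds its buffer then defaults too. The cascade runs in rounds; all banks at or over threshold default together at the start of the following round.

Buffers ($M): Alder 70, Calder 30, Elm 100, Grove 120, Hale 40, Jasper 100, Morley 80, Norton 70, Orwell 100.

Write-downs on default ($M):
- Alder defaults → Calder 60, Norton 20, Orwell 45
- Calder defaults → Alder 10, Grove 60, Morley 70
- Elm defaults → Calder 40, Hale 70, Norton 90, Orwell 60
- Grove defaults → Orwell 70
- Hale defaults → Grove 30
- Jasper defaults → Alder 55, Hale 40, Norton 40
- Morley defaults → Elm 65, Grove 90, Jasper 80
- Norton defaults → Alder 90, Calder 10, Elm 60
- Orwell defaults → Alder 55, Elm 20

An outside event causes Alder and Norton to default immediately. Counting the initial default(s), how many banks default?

3

Round 1 — Alder, Norton default (initial).
  Calder: +60+10 → 70 ≥ 30
  Elm: +60 → 60 < 100
  Orwell: +45 → 45 < 100
Round 2 — Calder defaults.
  Grove: +60 → 60 < 120
  Morley: +70 → 70 < 80
No further defaults.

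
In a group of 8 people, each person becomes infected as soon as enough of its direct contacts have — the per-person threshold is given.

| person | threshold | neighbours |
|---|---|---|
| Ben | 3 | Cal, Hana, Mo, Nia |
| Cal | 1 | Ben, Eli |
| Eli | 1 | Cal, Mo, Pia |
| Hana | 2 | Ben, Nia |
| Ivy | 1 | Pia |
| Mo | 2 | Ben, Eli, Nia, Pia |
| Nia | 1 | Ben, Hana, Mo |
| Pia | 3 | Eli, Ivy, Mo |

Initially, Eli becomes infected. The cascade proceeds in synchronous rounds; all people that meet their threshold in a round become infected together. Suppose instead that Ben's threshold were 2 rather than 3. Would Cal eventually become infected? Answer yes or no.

With Ben's threshold at 2:
Round 1 — Eli becomes infected (initial).
Round 2 — checking thresholds:
  Cal: 1 of 2 neighbours ≥ 1, becomes infected.
  Mo: 1 of 4 neighbours < 2, below threshold.
  Pia: 1 of 3 neighbours < 3, below threshold.
Round 3 — no new infections; cascade stops.

yes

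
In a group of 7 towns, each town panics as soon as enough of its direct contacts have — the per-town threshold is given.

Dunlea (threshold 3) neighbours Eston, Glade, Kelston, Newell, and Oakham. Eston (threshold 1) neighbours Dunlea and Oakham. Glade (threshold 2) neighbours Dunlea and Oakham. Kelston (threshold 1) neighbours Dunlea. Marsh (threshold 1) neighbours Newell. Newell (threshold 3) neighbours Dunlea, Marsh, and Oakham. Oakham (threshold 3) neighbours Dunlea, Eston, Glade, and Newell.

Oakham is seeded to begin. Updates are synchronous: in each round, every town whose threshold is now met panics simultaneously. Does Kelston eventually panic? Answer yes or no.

no

Round 1 — Oakham panics (initial).
Round 2 — checking thresholds:
  Dunlea: 1 of 5 neighbours < 3, holds.
  Eston: 1 of 2 neighbours ≥ 1, panics.
  Glade: 1 of 2 neighbours < 2, holds.
  Newell: 1 of 3 neighbours < 3, holds.
Round 3 — no new panics; cascade stops.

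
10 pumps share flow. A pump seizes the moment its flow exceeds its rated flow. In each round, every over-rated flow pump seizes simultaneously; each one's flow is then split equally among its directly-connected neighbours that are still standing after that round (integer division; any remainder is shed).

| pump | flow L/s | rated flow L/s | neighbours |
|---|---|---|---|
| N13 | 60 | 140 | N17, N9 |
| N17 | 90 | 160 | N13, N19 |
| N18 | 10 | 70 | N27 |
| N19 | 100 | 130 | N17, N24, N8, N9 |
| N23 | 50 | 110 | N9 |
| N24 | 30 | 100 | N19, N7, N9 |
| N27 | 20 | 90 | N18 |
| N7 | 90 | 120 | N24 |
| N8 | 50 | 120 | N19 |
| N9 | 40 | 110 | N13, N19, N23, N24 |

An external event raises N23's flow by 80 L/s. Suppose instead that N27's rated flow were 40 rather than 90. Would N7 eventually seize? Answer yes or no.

With N27's rated flow at 40:
Round 1 — N23 at 130 > 110. N23 seizes.
  N23 sheds 130 L/s to N9: 130 each.
    N9: 40+130 = 170 > 110
Round 2 — N9 seizes.
  N9 sheds 170 L/s to N13, N19, N24: 56 each (2 lost).
    N13: 60+56 = 116 ≤ 140
    N19: 100+56 = 156 > 130
    N24: 30+56 = 86 ≤ 100
Round 3 — N19 seizes.
  N19 sheds 156 L/s to N17, N24, N8: 52 each.
    N17: 90+52 = 142 ≤ 160
    N24: 86+52 = 138 > 100
    N8: 50+52 = 102 ≤ 120
Round 4 — N24 seizes.
  N24 sheds 138 L/s to N7: 138 each.
    N7: 90+138 = 228 > 120
Round 5 — N7 seizes.
  N7 sheds 228 L/s: no online neighbours, lost.
No further seizures.

yes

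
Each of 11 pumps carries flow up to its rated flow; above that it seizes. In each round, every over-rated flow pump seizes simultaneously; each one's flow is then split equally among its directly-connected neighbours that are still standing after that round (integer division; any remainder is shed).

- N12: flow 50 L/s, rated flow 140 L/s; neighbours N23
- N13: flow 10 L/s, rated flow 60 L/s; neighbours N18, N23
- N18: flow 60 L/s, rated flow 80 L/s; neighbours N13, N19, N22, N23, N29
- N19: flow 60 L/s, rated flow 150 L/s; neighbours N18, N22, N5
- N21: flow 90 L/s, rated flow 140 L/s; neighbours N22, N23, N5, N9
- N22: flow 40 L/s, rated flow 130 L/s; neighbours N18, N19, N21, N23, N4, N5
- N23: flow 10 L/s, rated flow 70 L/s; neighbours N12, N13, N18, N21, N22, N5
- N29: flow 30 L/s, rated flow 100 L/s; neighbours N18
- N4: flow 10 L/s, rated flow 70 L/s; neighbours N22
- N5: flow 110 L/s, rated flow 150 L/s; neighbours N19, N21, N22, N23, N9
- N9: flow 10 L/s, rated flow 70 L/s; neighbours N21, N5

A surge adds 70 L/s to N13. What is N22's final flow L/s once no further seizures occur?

83

Round 1 — N13 at 80 > 60. N13 seizes.
  N13 sheds 80 L/s to N18, N23: 40 each.
    N18: 60+40 = 100 > 80
    N23: 10+40 = 50 ≤ 70
Round 2 — N18 seizes.
  N18 sheds 100 L/s to N19, N22, N23, N29: 25 each.
    N19: 60+25 = 85 ≤ 150
    N22: 40+25 = 65 ≤ 130
    N23: 50+25 = 75 > 70
    N29: 30+25 = 55 ≤ 100
Round 3 — N23 seizes.
  N23 sheds 75 L/s to N12, N21, N22, N5: 18 each (3 lost).
    N12: 50+18 = 68 ≤ 140
    N21: 90+18 = 108 ≤ 140
    N22: 65+18 = 83 ≤ 130
    N5: 110+18 = 128 ≤ 150
No further seizures.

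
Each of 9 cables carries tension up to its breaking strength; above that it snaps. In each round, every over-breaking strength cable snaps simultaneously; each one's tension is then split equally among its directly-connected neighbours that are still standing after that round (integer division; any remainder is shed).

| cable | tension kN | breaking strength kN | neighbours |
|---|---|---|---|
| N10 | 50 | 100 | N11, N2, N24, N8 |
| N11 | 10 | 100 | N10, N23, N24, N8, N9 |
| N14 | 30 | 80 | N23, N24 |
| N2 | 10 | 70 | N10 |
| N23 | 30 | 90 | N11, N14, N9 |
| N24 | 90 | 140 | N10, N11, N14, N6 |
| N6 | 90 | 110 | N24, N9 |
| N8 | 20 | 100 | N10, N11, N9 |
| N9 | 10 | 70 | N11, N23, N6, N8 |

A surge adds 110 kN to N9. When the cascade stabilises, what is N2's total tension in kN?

70

Round 1 — N9 at 120 > 70. N9 snaps.
  N9 sheds 120 kN to N11, N23, N6, N8: 30 each.
    N11: 10+30 = 40 ≤ 100
    N23: 30+30 = 60 ≤ 90
    N6: 90+30 = 120 > 110
    N8: 20+30 = 50 ≤ 100
Round 2 — N6 snaps.
  N6 sheds 120 kN to N24: 120 each.
    N24: 90+120 = 210 > 140
Round 3 — N24 snaps.
  N24 sheds 210 kN to N10, N11, N14: 70 each.
    N10: 50+70 = 120 > 100
    N11: 40+70 = 110 > 100
    N14: 30+70 = 100 > 80
Round 4 — N10, N11, N14 snap.
  N10 sheds 120 kN to N2, N8: 60 each.
    N2: 10+60 = 70 ≤ 70
    N8: 50+60 = 110 > 100
  N11 sheds 110 kN to N23, N8: 55 each.
    N23: 60+55 = 115 > 90
    N8: 110+55 = 165 > 100
  N14 sheds 100 kN to N23: 100 each.
    N23: 115+100 = 215 > 90
Round 5 — N23, N8 snap.
  N23 sheds 215 kN: no online neighbours, lost.
  N8 sheds 165 kN: no online neighbours, lost.
No further breaks.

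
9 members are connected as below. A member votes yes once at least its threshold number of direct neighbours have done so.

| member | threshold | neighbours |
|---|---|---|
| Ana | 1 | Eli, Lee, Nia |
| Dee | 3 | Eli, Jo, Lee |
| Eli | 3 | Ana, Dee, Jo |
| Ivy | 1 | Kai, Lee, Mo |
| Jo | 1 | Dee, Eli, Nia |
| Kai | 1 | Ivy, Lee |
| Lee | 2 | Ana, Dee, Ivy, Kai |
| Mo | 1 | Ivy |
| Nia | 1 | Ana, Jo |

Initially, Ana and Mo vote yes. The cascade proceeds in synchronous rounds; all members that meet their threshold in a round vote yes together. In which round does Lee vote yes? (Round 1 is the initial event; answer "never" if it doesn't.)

Round 1 — Ana, Mo vote yes (initial).
Round 2 — checking thresholds:
  Eli: 1 of 3 neighbours < 3, holds.
  Ivy: 1 of 3 neighbours ≥ 1, votes yes.
  Lee: 1 of 4 neighbours < 2, holds.
  Nia: 1 of 2 neighbours ≥ 1, votes yes.
Round 3 — checking thresholds:
  Eli: 1 of 3 neighbours < 3, holds.
  Jo: 1 of 3 neighbours ≥ 1, votes yes.
  Kai: 1 of 2 neighbours ≥ 1, votes yes.
  Lee: 2 of 4 neighbours ≥ 2, votes yes.
Round 4 — no new yes votes; cascade stops.

3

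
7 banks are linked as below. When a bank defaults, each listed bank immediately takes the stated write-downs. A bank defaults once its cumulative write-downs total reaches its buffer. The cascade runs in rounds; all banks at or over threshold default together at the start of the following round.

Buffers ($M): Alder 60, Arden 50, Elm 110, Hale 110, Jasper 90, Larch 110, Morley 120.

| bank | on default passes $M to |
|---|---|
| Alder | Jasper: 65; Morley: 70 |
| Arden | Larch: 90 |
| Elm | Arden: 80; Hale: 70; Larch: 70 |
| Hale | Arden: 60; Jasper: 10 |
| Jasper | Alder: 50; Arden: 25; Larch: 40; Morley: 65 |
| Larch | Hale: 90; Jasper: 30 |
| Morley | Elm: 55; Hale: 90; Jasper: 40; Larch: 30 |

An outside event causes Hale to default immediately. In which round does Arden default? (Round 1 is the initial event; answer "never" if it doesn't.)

Round 1 — Hale defaults (initial).
  Arden: +60 → 60 ≥ 50
  Jasper: +10 → 10 < 90
Round 2 — Arden defaults.
  Larch: +90 → 90 < 110
No further defaults.

2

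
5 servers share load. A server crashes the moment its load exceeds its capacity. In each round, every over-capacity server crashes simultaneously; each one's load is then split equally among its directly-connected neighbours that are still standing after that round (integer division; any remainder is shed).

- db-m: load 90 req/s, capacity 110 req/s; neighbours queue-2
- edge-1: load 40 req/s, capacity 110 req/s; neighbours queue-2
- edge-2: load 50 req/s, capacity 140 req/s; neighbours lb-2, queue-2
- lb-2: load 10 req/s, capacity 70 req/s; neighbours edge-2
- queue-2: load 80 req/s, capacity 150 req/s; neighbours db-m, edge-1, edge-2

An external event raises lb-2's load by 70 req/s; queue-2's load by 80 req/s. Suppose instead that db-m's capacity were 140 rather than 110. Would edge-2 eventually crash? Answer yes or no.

yes

With db-m's capacity at 140:
Round 1 — lb-2 at 80 > 70; queue-2 at 160 > 150. lb-2, queue-2 crash.
  lb-2 sheds 80 req/s to edge-2: 80 each.
    edge-2: 50+80 = 130 ≤ 140
  queue-2 sheds 160 req/s to db-m, edge-1, edge-2: 53 each (1 lost).
    db-m: 90+53 = 143 > 140
    edge-1: 40+53 = 93 ≤ 110
    edge-2: 130+53 = 183 > 140
Round 2 — db-m, edge-2 crash.
  db-m sheds 143 req/s: no online neighbours, lost.
  edge-2 sheds 183 req/s: no online neighbours, lost.
No further crashes.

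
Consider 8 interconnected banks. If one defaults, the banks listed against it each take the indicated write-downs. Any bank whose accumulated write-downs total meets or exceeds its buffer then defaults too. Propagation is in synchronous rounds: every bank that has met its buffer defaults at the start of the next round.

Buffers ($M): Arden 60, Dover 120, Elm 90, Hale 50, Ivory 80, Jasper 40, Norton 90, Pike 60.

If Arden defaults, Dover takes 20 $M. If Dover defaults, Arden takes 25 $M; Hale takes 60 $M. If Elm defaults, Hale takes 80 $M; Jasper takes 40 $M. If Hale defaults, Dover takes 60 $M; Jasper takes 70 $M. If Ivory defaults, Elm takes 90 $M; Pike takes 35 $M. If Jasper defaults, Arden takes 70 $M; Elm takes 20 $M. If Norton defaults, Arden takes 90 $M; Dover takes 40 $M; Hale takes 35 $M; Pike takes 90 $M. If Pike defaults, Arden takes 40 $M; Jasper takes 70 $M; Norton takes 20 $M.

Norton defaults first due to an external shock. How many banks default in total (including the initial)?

4

Round 1 — Norton defaults (initial).
  Arden: +90 → 90 ≥ 60
  Dover: +40 → 40 < 120
  Hale: +35 → 35 < 50
  Pike: +90 → 90 ≥ 60
Round 2 — Arden, Pike default.
  Dover: +20 → 60 < 120
  Jasper: +70 → 70 ≥ 40
Round 3 — Jasper defaults.
  Elm: +20 → 20 < 90
No further defaults.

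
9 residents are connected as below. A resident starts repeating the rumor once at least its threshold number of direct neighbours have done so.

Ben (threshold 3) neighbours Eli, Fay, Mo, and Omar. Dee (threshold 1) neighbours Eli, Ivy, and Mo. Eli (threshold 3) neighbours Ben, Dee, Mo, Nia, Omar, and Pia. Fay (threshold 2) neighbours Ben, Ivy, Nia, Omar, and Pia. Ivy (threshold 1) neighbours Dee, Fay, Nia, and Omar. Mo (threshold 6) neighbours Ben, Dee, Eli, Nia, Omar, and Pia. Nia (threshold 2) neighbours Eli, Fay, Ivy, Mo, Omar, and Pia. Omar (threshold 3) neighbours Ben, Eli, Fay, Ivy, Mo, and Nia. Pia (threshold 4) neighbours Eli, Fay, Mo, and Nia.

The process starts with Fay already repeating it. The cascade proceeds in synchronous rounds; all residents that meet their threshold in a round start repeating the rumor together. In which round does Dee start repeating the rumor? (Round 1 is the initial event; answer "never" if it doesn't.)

3

Round 1 — Fay starts repeating the rumor (initial).
Round 2 — checking thresholds:
  Ben: 1 of 4 neighbours < 3, below threshold.
  Ivy: 1 of 4 neighbours ≥ 1, starts repeating the rumor.
  Nia: 1 of 6 neighbours < 2, below threshold.
  Omar: 1 of 6 neighbours < 3, below threshold.
  Pia: 1 of 4 neighbours < 4, below threshold.
Round 3 — checking thresholds:
  Ben: 1 of 4 neighbours < 3, below threshold.
  Dee: 1 of 3 neighbours ≥ 1, starts repeating the rumor.
  Nia: 2 of 6 neighbours ≥ 2, starts repeating the rumor.
  Omar: 2 of 6 neighbours < 3, below threshold.
  Pia: 1 of 4 neighbours < 4, below threshold.
Round 4 — checking thresholds:
  Ben: 1 of 4 neighbours < 3, below threshold.
  Eli: 2 of 6 neighbours < 3, below threshold.
  Mo: 2 of 6 neighbours < 6, below threshold.
  Omar: 3 of 6 neighbours ≥ 3, starts repeating the rumor.
  Pia: 2 of 4 neighbours < 4, below threshold.
Round 5 — checking thresholds:
  Ben: 2 of 4 neighbours < 3, below threshold.
  Eli: 3 of 6 neighbours ≥ 3, starts repeating the rumor.
  Mo: 3 of 6 neighbours < 6, below threshold.
  Pia: 2 of 4 neighbours < 4, below threshold.
Round 6 — checking thresholds:
  Ben: 3 of 4 neighbours ≥ 3, starts repeating the rumor.
  Mo: 4 of 6 neighbours < 6, below threshold.
  Pia: 3 of 4 neighbours < 4, below threshold.
Round 7 — no new spreads; cascade stops.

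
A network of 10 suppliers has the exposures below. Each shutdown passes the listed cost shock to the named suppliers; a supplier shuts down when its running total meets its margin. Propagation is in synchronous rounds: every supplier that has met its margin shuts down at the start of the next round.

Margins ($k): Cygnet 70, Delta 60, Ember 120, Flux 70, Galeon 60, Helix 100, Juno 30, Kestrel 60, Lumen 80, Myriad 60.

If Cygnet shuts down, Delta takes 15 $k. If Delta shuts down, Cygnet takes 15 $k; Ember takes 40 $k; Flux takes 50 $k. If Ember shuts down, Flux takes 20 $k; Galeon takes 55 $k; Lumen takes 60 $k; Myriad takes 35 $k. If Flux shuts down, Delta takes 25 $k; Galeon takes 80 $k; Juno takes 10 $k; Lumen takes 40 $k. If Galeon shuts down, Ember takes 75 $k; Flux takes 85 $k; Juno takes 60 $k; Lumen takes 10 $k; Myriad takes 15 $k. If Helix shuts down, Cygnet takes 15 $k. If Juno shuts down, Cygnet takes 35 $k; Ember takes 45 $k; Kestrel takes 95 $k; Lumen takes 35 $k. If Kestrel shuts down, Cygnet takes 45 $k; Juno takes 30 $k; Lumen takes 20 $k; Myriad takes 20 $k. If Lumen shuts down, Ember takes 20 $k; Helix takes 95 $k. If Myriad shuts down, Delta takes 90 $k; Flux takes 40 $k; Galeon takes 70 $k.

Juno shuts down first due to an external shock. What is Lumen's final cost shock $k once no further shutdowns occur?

55

Round 1 — Juno shuts down (initial).
  Cygnet: +35 → 35 < 70
  Ember: +45 → 45 < 120
  Kestrel: +95 → 95 ≥ 60
  Lumen: +35 → 35 < 80
Round 2 — Kestrel shuts down.
  Cygnet: +45 → 80 ≥ 70
  Lumen: +20 → 55 < 80
  Myriad: +20 → 20 < 60
Round 3 — Cygnet shuts down.
  Delta: +15 → 15 < 60
No further shutdowns.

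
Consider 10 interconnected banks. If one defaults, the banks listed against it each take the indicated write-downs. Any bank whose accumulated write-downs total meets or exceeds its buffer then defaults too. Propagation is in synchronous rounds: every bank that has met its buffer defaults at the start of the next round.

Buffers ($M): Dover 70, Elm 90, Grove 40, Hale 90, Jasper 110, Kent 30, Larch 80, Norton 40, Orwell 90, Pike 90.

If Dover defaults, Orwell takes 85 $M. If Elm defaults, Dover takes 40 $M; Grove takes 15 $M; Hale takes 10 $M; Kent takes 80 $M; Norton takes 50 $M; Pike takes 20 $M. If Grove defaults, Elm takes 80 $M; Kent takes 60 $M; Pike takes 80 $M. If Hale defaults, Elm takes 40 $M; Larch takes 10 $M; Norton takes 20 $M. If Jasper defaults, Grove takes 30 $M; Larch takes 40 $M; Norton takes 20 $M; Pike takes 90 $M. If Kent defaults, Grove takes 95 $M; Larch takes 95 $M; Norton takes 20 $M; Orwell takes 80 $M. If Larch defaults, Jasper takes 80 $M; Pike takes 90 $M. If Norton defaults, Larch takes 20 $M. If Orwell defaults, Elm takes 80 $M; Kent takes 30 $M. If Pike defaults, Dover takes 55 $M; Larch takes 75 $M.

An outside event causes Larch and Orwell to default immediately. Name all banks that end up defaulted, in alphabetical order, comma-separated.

Dover, Elm, Grove, Kent, Larch, Norton, Orwell, Pike

Round 1 — Larch, Orwell default (initial).
  Elm: +80 → 80 < 90
  Jasper: +80 → 80 < 110
  Kent: +30 → 30 ≥ 30
  Pike: +90 → 90 ≥ 90
Round 2 — Kent, Pike default.
  Dover: +55 → 55 < 70
  Grove: +95 → 95 ≥ 40
  Norton: +20 → 20 < 40
Round 3 — Grove defaults.
  Elm: +80 → 160 ≥ 90
Round 4 — Elm defaults.
  Dover: +40 → 95 ≥ 70
  Hale: +10 → 10 < 90
  Norton: +50 → 70 ≥ 40
Round 5 — Dover, Norton default.
No further defaults.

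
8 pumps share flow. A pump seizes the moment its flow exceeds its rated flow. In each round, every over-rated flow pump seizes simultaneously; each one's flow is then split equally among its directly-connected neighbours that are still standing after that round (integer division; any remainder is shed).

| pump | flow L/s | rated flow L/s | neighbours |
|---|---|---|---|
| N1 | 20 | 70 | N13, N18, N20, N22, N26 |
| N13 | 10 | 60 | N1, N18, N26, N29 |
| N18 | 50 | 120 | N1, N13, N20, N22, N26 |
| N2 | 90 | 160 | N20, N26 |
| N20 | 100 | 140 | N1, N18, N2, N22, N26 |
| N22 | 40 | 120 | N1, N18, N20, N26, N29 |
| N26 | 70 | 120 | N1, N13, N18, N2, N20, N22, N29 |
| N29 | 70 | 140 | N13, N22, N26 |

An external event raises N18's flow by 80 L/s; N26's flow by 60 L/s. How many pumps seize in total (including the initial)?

8

Round 1 — N18 at 130 > 120; N26 at 130 > 120. N18, N26 seize.
  N18 sheds 130 L/s to N1, N13, N20, N22: 32 each (2 lost).
    N1: 20+32 = 52 ≤ 70
    N13: 10+32 = 42 ≤ 60
    N20: 100+32 = 132 ≤ 140
    N22: 40+32 = 72 ≤ 120
  N26 sheds 130 L/s to N1, N13, N2, N20, N22, N29: 21 each (4 lost).
    N1: 52+21 = 73 > 70
    N13: 42+21 = 63 > 60
    N2: 90+21 = 111 ≤ 160
    N20: 132+21 = 153 > 140
    N22: 72+21 = 93 ≤ 120
    N29: 70+21 = 91 ≤ 140
Round 2 — N1, N13, N20 seize.
  N1 sheds 73 L/s to N22: 73 each.
    N22: 93+73 = 166 > 120
  N13 sheds 63 L/s to N29: 63 each.
    N29: 91+63 = 154 > 140
  N20 sheds 153 L/s to N2, N22: 76 each (1 lost).
    N2: 111+76 = 187 > 160
    N22: 166+76 = 242 > 120
Round 3 — N2, N22, N29 seize.
  N2 sheds 187 L/s: no online neighbours, lost.
  N22 sheds 242 L/s: no online neighbours, lost.
  N29 sheds 154 L/s: no online neighbours, lost.
No further seizures.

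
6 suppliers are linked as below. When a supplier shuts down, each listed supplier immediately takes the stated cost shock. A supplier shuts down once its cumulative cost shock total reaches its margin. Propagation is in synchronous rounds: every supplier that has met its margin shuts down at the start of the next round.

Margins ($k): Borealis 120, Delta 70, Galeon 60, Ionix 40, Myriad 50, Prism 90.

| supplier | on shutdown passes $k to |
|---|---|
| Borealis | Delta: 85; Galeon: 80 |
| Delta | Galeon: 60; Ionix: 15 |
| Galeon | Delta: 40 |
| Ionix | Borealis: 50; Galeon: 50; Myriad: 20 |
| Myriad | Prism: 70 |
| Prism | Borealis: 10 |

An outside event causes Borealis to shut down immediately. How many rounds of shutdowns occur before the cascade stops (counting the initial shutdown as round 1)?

Round 1 — Borealis shuts down (initial).
  Delta: +85 → 85 ≥ 70
  Galeon: +80 → 80 ≥ 60
Round 2 — Delta, Galeon shut down.
  Ionix: +15 → 15 < 40
No further shutdowns.

2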